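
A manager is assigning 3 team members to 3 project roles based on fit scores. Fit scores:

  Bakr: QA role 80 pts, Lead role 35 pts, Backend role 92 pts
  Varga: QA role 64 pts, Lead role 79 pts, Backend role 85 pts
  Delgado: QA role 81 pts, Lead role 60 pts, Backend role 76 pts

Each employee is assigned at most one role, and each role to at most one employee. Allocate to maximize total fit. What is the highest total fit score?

Optimal: Bakr→Backend role (92 pts), Varga→Lead role (79 pts), Delgado→QA role (81 pts) — total 92+79+81 = 252 pts.
Next-best assignment: Bakr→QA role, Varga→Lead role, Delgado→Backend role = 235 pts.
Checked against all permutations: 252 pts is optimal.

Max total: 252 pts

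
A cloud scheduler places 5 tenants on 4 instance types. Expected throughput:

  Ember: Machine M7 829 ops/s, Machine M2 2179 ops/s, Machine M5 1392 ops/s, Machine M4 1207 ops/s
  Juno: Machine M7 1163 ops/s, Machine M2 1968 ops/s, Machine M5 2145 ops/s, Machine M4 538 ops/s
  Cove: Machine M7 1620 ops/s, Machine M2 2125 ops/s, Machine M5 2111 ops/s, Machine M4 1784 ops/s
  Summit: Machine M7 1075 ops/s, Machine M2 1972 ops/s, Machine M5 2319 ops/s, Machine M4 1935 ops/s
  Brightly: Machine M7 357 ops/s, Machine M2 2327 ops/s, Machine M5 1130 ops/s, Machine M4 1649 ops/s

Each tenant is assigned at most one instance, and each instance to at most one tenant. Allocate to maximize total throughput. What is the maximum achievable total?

Max total: 8027 ops/s

This is the linear assignment problem.
Optimal: Cove→Machine M7 (1620 ops/s), Brightly→Machine M2 (2327 ops/s), Juno→Machine M5 (2145 ops/s), Summit→Machine M4 (1935 ops/s) — total 1620+2327+2145+1935 = 8027 ops/s.
Column-greedy (each instance in turn goes to its best remaining tenant) gives 7473 ops/s, worse by 554.
Next-best assignment: Cove→Machine M7, Ember→Machine M2, Juno→Machine M5, Summit→Machine M4 = 7879 ops/s.
Swapping Cove↔Juno (Cove→Machine M5 2111 ops/s, Juno→Machine M7 1163 ops/s) loses 491.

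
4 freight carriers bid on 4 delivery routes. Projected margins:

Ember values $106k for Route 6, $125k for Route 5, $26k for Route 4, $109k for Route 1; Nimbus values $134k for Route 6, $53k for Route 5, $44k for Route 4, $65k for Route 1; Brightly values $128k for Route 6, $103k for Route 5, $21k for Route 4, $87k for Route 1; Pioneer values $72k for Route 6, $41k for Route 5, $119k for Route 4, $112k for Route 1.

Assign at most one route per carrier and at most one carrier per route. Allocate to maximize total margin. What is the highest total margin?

Optimal: Ember→Route 5 ($125k), Nimbus→Route 6 ($134k), Brightly→Route 1 ($87k), Pioneer→Route 4 ($119k) — total 125+134+87+119 = $465k.
Swapping Ember↔Nimbus (Ember→Route 6 $106k, Nimbus→Route 5 $53k) loses 100.

Max total: $465k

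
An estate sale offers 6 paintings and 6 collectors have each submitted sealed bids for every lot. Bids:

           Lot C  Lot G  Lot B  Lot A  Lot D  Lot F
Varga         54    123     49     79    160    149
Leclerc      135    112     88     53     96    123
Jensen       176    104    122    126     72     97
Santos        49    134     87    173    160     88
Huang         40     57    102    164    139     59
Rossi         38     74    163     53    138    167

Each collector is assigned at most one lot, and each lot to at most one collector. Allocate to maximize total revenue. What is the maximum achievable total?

Treat this as an assignment problem: match each collector to one lot.
Optimal: Varga→Lot F ($149), Leclerc→Lot G ($112), Jensen→Lot C ($176), Santos→Lot D ($160), Huang→Lot A ($164), Rossi→Lot B ($163) — total 149+112+176+160+164+163 = $924.
Row-greedy (each collector in turn takes its best remaining lot) gives $824, worse by 100.
Next-best assignment: Varga→Lot D, Leclerc→Lot F, Jensen→Lot C, Santos→Lot G, Huang→Lot A, Rossi→Lot B = $920.
Every other assignment is strictly worse.

Max total: $924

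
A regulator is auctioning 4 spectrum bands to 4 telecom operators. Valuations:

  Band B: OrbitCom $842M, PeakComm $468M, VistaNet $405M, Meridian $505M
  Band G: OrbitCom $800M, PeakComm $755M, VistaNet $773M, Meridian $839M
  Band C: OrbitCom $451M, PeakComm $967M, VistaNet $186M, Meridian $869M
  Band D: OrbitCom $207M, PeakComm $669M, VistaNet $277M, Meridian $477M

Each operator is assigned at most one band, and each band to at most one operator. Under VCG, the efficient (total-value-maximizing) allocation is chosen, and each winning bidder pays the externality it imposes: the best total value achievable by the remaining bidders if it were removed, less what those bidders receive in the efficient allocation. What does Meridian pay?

Meridian pays $298M.

Efficient allocation: OrbitCom→Band B ($842M), PeakComm→Band D ($669M), VistaNet→Band G ($773M), Meridian→Band C ($869M); total welfare W = $3153M.
Meridian receives Band C at value $869M, so the others get W − 869 = $2284M.
Without Meridian: best allocation of the remaining 3 bidders over all 4 bands is OrbitCom→Band B ($842M), PeakComm→Band C ($967M), VistaNet→Band G ($773M), total $2582M.
VCG payment = (others' best without Meridian) − (others' welfare with Meridian) = 2582 − 2284 = $298M.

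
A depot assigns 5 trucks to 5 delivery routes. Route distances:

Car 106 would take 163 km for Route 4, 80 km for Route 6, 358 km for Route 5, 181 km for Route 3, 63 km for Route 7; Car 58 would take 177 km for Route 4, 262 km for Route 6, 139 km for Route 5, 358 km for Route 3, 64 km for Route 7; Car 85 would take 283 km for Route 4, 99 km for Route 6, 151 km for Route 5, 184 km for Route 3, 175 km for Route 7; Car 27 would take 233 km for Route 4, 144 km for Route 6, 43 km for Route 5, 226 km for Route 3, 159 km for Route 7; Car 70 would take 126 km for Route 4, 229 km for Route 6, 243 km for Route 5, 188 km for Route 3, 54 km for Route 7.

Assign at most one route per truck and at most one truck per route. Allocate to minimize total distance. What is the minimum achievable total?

Min total: 497 km

This is a one-to-one assignment (minimum-cost bipartite matching).
Optimal: Car 106→Route 6 (80 km), Car 58→Route 7 (64 km), Car 85→Route 3 (184 km), Car 27→Route 5 (43 km), Car 70→Route 4 (126 km) — total 80+64+184+43+126 = 497 km.
Next-best assignment: Car 106→Route 3, Car 58→Route 7, Car 85→Route 6, Car 27→Route 5, Car 70→Route 4 = 513 km.
Swapping Car 85↔Car 58 (Car 85→Route 7 175 km, Car 58→Route 3 358 km) adds 285.
Checked against all permutations: 497 km is optimal.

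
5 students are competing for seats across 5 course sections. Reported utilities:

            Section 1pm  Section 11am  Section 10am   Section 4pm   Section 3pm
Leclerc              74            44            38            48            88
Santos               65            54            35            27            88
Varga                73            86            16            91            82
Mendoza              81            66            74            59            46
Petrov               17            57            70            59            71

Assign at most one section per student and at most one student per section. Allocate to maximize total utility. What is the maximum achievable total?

Maximum total: 389 points

This is a one-to-one assignment (maximum-weight bipartite matching).
Optimal: Leclerc→Section 1pm (74 points), Santos→Section 3pm (88 points), Varga→Section 4pm (91 points), Mendoza→Section 11am (66 points), Petrov→Section 10am (70 points) — total 74+88+91+66+70 = 389 points.
Row-greedy (each student in turn takes its best remaining section) gives 375 points, worse by 14.
Next-best assignment: Leclerc→Section 1pm, Santos→Section 3pm, Varga→Section 4pm, Mendoza→Section 10am, Petrov→Section 11am = 384 points.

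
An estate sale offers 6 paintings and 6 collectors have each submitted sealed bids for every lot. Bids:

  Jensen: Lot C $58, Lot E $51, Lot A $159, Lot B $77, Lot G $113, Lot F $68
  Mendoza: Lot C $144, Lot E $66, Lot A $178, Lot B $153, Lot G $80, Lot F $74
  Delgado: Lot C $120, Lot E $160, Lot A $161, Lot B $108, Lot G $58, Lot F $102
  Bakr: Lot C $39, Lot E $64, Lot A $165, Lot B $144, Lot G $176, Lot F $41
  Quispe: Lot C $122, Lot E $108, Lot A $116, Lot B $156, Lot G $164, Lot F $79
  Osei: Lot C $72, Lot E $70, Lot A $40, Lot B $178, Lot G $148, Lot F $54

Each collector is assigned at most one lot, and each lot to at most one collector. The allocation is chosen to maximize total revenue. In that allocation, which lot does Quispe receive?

Quispe receives Lot F.

Optimal: Jensen→Lot A ($159), Mendoza→Lot C ($144), Delgado→Lot E ($160), Bakr→Lot G ($176), Quispe→Lot F ($79), Osei→Lot B ($178) — total 159+144+160+176+79+178 = $896.
Column-greedy (each lot in turn goes to its best remaining collector) gives $879, worse by 17.
Next-best assignment: Jensen→Lot F, Mendoza→Lot A, Delgado→Lot E, Bakr→Lot G, Quispe→Lot C, Osei→Lot B = $882.
Swapping Osei↔Mendoza (Osei→Lot C $72, Mendoza→Lot B $153) loses 97.
Quispe's own top lot is Lot G ($164), but forcing Quispe→Lot G and reassigning the rest optimally gives only $879 — worse by 17.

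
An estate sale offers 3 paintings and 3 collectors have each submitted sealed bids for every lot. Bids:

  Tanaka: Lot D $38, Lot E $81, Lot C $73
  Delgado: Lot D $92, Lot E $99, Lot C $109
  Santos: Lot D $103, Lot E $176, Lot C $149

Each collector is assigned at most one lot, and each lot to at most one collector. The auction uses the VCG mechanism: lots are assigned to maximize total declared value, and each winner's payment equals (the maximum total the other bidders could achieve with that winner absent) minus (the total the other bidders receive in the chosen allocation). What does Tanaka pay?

Tanaka pays $17.

Efficient allocation: Tanaka→Lot C ($73), Delgado→Lot D ($92), Santos→Lot E ($176); total welfare W = $341.
Tanaka receives Lot C at value $73, so the others get W − 73 = $268.
Without Tanaka: best allocation of the remaining 2 bidders over all 3 lots is Delgado→Lot C ($109), Santos→Lot E ($176), total $285.
VCG payment = (others' best without Tanaka) − (others' welfare with Tanaka) = 285 − 268 = $17.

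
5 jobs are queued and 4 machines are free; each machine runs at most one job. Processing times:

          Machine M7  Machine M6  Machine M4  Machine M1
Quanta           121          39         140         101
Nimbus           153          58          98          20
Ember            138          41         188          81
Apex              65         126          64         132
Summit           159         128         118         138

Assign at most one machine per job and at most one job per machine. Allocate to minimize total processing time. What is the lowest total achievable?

Minimum total: 242 min

Optimal: Apex→Machine M7 (65 min), Quanta→Machine M6 (39 min), Summit→Machine M4 (118 min), Nimbus→Machine M1 (20 min) — total 65+39+118+20 = 242 min.
Column-greedy (each machine in turn goes to its cheapest remaining job) gives 283 min, worse by 41.
Next-best assignment: Apex→Machine M7, Ember→Machine M6, Summit→Machine M4, Nimbus→Machine M1 = 244 min.
Swapping Quanta↔Apex (Quanta→Machine M7 121 min, Apex→Machine M6 126 min) adds 143.
No other one-to-one assignment undercuts 242 min.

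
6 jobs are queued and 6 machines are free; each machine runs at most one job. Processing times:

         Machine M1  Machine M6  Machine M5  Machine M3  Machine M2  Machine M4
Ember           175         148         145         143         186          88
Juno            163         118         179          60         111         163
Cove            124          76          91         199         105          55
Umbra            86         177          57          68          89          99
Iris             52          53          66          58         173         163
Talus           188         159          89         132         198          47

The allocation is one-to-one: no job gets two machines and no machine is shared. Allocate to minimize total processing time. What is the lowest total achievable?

Minimum total: 454 min

Optimal: Ember→Machine M4 (88 min), Juno→Machine M3 (60 min), Cove→Machine M6 (76 min), Umbra→Machine M2 (89 min), Iris→Machine M1 (52 min), Talus→Machine M5 (89 min) — total 88+60+76+89+52+89 = 454 min.
Row-greedy (each job in turn takes its cheapest remaining machine) gives 531 min, worse by 77.
Every other assignment is strictly worse.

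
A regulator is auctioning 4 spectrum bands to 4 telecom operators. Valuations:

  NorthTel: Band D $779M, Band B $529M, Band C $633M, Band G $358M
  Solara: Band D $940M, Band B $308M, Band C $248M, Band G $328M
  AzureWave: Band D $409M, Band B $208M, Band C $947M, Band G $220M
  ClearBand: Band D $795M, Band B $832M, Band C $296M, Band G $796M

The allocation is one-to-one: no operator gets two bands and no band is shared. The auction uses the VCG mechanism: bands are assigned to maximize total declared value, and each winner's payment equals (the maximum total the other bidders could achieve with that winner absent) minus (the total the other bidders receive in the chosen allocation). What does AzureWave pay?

Efficient allocation: NorthTel→Band B ($529M), Solara→Band D ($940M), AzureWave→Band C ($947M), ClearBand→Band G ($796M); total welfare W = $3212M.
AzureWave receives Band C at value $947M, so the others get W − 947 = $2265M.
Without AzureWave: best allocation of the remaining 3 bidders over all 4 bands is NorthTel→Band C ($633M), Solara→Band D ($940M), ClearBand→Band B ($832M), total $2405M.
VCG payment = (others' best without AzureWave) − (others' welfare with AzureWave) = 2405 − 2265 = $140M.

AzureWave pays $140M.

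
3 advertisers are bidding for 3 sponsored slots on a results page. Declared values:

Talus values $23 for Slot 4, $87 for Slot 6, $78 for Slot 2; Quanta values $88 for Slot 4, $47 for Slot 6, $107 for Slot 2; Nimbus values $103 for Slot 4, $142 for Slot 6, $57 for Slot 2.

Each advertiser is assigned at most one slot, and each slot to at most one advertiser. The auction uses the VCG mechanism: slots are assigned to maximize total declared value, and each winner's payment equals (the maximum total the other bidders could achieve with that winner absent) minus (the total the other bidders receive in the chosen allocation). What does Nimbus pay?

Efficient allocation: Talus→Slot 2 ($78), Quanta→Slot 4 ($88), Nimbus→Slot 6 ($142); total welfare W = $308.
Nimbus receives Slot 6 at value $142, so the others get W − 142 = $166.
Without Nimbus: best allocation of the remaining 2 bidders over all 3 slots is Talus→Slot 6 ($87), Quanta→Slot 2 ($107), total $194.
VCG payment = (others' best without Nimbus) − (others' welfare with Nimbus) = 194 − 166 = $28.

Nimbus pays $28.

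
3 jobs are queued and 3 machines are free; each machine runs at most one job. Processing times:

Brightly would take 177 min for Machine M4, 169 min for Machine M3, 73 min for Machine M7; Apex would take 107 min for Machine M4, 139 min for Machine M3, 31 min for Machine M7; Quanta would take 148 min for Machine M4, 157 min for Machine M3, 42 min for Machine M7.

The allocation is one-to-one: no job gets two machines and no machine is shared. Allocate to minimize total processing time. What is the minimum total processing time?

Minimum total: 318 min

Optimal: Brightly→Machine M3 (169 min), Apex→Machine M4 (107 min), Quanta→Machine M7 (42 min) — total 169+107+42 = 318 min.
Min-entry greedy (repeatedly take the single cheapest remaining cell) gives 348 min, worse by 30.
Every other assignment is strictly worse.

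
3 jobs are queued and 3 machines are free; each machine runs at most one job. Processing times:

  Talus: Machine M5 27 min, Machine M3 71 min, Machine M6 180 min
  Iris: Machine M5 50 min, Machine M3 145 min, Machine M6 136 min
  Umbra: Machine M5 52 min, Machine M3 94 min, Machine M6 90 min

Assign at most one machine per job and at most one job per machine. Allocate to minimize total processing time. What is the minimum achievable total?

Optimal: Talus→Machine M3 (71 min), Iris→Machine M5 (50 min), Umbra→Machine M6 (90 min) — total 71+50+90 = 211 min.
Column-greedy (each machine in turn goes to its cheapest remaining job) gives 257 min, worse by 46.
Next-best assignment: Talus→Machine M5, Iris→Machine M6, Umbra→Machine M3 = 257 min.
Every other assignment is strictly worse.

Min total: 211 min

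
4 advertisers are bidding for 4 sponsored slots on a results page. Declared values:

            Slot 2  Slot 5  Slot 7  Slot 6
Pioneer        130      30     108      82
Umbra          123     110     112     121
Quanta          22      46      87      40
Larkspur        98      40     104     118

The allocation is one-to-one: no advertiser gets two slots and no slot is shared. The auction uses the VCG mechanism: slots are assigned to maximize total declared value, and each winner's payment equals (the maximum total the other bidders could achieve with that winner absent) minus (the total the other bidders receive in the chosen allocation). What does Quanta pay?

Quanta pays $2.

Efficient allocation: Pioneer→Slot 2 ($130), Umbra→Slot 5 ($110), Quanta→Slot 7 ($87), Larkspur→Slot 6 ($118); total welfare W = $445.
Quanta receives Slot 7 at value $87, so the others get W − 87 = $358.
Without Quanta: best allocation of the remaining 3 bidders over all 4 slots is Pioneer→Slot 2 ($130), Umbra→Slot 7 ($112), Larkspur→Slot 6 ($118), total $360.
VCG payment = (others' best without Quanta) − (others' welfare with Quanta) = 360 − 358 = $2.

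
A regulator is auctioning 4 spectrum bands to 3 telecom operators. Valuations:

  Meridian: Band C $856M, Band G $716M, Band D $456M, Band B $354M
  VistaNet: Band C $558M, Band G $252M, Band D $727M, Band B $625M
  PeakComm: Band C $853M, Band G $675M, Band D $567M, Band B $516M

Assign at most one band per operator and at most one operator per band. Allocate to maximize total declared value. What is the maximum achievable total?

Max total: $2296M

This is the linear assignment problem.
Optimal: Meridian→Band G ($716M), VistaNet→Band D ($727M), PeakComm→Band C ($853M) — total 716+727+853 = $2296M.
Max-entry greedy (repeatedly take the single best remaining cell) gives $2258M, worse by 38.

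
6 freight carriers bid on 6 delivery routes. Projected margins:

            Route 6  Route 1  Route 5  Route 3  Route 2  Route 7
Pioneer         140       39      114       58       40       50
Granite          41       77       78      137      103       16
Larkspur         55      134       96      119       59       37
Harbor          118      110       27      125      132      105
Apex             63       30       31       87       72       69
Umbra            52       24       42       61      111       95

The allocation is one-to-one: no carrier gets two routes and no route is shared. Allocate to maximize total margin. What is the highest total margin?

Optimal: Pioneer→Route 5 ($114k), Granite→Route 3 ($137k), Larkspur→Route 1 ($134k), Harbor→Route 6 ($118k), Apex→Route 7 ($69k), Umbra→Route 2 ($111k) — total 114+137+134+118+69+111 = $683k.
Swapping Pioneer↔Harbor (Pioneer→Route 6 $140k, Harbor→Route 5 $27k) loses 65.
Checked against all permutations: $683k is optimal.

Max total: $683k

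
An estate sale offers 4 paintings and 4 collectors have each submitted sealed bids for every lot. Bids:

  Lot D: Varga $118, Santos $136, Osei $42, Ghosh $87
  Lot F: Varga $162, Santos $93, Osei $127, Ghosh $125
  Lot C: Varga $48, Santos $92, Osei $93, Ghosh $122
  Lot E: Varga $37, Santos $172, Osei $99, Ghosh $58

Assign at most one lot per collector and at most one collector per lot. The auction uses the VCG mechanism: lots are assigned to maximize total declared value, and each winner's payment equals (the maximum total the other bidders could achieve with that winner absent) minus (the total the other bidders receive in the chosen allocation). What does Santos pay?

Santos pays $16.

Efficient allocation: Varga→Lot D ($118), Santos→Lot E ($172), Osei→Lot F ($127), Ghosh→Lot C ($122); total welfare W = $539.
Santos receives Lot E at value $172, so the others get W − 172 = $367.
Without Santos: best allocation of the remaining 3 bidders over all 4 lots is Varga→Lot F ($162), Osei→Lot E ($99), Ghosh→Lot C ($122), total $383.
VCG payment = (others' best without Santos) − (others' welfare with Santos) = 383 − 367 = $16.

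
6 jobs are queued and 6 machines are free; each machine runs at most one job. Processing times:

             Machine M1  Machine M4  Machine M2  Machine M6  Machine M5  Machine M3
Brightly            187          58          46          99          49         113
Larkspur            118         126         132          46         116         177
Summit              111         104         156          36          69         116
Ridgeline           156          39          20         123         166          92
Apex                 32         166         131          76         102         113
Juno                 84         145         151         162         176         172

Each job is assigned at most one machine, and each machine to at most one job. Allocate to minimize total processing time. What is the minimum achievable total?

Minimum total: 390 min

Optimal: Brightly→Machine M4 (58 min), Larkspur→Machine M6 (46 min), Summit→Machine M5 (69 min), Ridgeline→Machine M2 (20 min), Apex→Machine M3 (113 min), Juno→Machine M1 (84 min) — total 58+46+69+20+113+84 = 390 min.
Column-greedy (each machine in turn goes to its cheapest remaining job) gives 441 min, worse by 51.
Next-best assignment: Brightly→Machine M4, Larkspur→Machine M6, Summit→Machine M5, Ridgeline→Machine M2, Apex→Machine M1, Juno→Machine M3 = 397 min.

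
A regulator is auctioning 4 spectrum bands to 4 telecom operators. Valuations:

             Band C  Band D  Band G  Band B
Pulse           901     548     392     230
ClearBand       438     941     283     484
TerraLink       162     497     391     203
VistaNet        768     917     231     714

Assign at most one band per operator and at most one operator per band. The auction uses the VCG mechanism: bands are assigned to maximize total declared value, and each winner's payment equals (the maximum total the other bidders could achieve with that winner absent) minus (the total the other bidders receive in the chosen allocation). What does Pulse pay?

Efficient allocation: Pulse→Band C ($901M), ClearBand→Band D ($941M), TerraLink→Band G ($391M), VistaNet→Band B ($714M); total welfare W = $2947M.
Pulse receives Band C at value $901M, so the others get W − 901 = $2046M.
Without Pulse: best allocation of the remaining 3 bidders over all 4 bands is ClearBand→Band D ($941M), TerraLink→Band G ($391M), VistaNet→Band C ($768M), total $2100M.
VCG payment = (others' best without Pulse) − (others' welfare with Pulse) = 2100 − 2046 = $54M.

Pulse pays $54M.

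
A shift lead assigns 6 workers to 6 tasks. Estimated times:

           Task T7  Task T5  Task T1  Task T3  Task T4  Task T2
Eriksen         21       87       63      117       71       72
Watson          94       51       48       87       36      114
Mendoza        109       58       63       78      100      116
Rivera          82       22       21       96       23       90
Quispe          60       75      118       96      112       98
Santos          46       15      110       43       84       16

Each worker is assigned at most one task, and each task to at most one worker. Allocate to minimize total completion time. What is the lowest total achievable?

Optimal: Eriksen→Task T7 (21 min), Watson→Task T4 (36 min), Mendoza→Task T3 (78 min), Rivera→Task T1 (21 min), Quispe→Task T5 (75 min), Santos→Task T2 (16 min) — total 21+36+78+21+75+16 = 247 min.
Min-entry greedy (repeatedly take the single cheapest remaining cell) gives 269 min, worse by 22.
Swapping Mendoza↔Rivera (Mendoza→Task T1 63 min, Rivera→Task T3 96 min) adds 60.

Minimum total: 247 min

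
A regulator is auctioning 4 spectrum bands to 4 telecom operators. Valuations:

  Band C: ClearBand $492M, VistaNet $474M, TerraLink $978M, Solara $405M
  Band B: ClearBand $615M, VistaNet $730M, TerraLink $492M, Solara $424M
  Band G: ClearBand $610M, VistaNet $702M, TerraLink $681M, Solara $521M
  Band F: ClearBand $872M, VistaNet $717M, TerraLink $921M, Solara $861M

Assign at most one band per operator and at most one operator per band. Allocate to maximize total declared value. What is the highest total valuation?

This is the linear assignment problem.
Optimal: ClearBand→Band G ($610M), VistaNet→Band B ($730M), TerraLink→Band C ($978M), Solara→Band F ($861M) — total 610+730+978+861 = $3179M.
Row-greedy (each operator in turn takes its best remaining band) gives $3101M, worse by 78.

Maximum total: $3179M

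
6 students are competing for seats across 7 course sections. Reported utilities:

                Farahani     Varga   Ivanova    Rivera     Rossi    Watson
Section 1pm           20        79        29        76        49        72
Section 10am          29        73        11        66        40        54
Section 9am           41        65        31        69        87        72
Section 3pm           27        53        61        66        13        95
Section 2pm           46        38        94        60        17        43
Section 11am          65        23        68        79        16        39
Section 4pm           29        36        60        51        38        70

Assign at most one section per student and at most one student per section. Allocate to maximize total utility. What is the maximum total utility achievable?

Max total: 490 points

This is the linear assignment problem.
Optimal: Farahani→Section 11am (65 points), Varga→Section 10am (73 points), Ivanova→Section 2pm (94 points), Rivera→Section 1pm (76 points), Rossi→Section 9am (87 points), Watson→Section 3pm (95 points) — total 65+73+94+76+87+95 = 490 points.
Max-entry greedy (repeatedly take the single best remaining cell) gives 463 points, worse by 27.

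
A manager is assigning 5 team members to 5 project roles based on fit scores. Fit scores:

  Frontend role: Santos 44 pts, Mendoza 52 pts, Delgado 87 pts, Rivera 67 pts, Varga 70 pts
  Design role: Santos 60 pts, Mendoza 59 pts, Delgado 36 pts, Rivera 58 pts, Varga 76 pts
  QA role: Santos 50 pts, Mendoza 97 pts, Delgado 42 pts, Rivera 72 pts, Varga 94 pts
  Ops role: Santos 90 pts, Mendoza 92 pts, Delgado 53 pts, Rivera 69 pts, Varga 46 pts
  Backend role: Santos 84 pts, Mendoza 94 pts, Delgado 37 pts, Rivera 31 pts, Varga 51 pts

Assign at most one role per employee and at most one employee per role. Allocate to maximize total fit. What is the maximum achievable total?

Maximum total: 423 pts

Treat this as an assignment problem: match each employee to one role.
Optimal: Santos→Ops role (90 pts), Mendoza→Backend role (94 pts), Delgado→Frontend role (87 pts), Rivera→Design role (58 pts), Varga→QA role (94 pts) — total 90+94+87+58+94 = 423 pts.
Next-best assignment: Santos→Ops role, Mendoza→Backend role, Delgado→Frontend role, Rivera→QA role, Varga→Design role = 419 pts.
Checked against all permutations: 423 pts is optimal.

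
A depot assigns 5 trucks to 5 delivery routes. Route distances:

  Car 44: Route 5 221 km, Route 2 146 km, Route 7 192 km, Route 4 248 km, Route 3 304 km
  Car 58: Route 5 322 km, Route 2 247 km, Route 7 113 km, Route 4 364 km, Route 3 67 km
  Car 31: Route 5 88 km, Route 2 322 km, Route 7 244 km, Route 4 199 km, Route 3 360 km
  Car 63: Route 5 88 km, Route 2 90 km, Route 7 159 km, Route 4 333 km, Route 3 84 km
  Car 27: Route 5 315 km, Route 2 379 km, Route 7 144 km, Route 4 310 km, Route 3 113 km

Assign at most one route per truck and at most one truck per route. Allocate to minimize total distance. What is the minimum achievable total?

Optimal: Car 44→Route 4 (248 km), Car 58→Route 3 (67 km), Car 31→Route 5 (88 km), Car 63→Route 2 (90 km), Car 27→Route 7 (144 km) — total 248+67+88+90+144 = 637 km.
Column-greedy (each route in turn goes to its cheapest remaining truck) gives 652 km, worse by 15.
Next-best assignment: Car 44→Route 2, Car 58→Route 3, Car 31→Route 4, Car 63→Route 5, Car 27→Route 7 = 644 km.
No other one-to-one assignment undercuts 637 km.

Min total: 637 km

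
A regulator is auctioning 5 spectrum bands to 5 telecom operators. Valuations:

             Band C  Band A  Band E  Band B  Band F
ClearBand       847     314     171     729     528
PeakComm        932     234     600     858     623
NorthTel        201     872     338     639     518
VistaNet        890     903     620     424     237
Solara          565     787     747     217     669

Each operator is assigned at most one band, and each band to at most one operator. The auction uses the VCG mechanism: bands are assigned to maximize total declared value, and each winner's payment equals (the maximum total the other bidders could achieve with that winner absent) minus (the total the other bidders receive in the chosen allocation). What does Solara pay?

Solara pays $49M.

Efficient allocation: ClearBand→Band F ($528M), PeakComm→Band B ($858M), NorthTel→Band A ($872M), VistaNet→Band C ($890M), Solara→Band E ($747M); total welfare W = $3895M.
Solara receives Band E at value $747M, so the others get W − 747 = $3148M.
Without Solara: best allocation of the remaining 4 bidders over all 5 bands is ClearBand→Band C ($847M), PeakComm→Band B ($858M), NorthTel→Band A ($872M), VistaNet→Band E ($620M), total $3197M.
VCG payment = (others' best without Solara) − (others' welfare with Solara) = 3197 − 3148 = $49M.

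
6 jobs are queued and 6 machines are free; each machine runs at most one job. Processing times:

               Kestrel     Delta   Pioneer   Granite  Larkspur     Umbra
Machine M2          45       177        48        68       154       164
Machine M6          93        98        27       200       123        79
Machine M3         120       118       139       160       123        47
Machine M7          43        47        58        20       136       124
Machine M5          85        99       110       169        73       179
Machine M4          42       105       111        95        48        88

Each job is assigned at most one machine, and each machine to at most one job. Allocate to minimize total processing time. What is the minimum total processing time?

Optimal: Kestrel→Machine M2 (45 min), Delta→Machine M5 (99 min), Pioneer→Machine M6 (27 min), Granite→Machine M7 (20 min), Larkspur→Machine M4 (48 min), Umbra→Machine M3 (47 min) — total 45+99+27+20+48+47 = 286 min.
Column-greedy (each machine in turn goes to its cheapest remaining job) gives 317 min, worse by 31.
Every other assignment is strictly worse.

Min total: 286 min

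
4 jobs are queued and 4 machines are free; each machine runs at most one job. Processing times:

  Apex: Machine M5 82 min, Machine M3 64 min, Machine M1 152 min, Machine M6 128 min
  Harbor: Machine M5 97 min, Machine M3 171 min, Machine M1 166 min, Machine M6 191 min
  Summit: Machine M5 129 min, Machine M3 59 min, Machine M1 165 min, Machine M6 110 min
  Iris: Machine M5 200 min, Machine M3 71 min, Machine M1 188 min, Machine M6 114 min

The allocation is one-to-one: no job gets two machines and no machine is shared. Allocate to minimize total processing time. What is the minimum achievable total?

Optimal: Apex→Machine M5 (82 min), Harbor→Machine M1 (166 min), Summit→Machine M3 (59 min), Iris→Machine M6 (114 min) — total 82+166+59+114 = 421 min.

Minimum total: 421 min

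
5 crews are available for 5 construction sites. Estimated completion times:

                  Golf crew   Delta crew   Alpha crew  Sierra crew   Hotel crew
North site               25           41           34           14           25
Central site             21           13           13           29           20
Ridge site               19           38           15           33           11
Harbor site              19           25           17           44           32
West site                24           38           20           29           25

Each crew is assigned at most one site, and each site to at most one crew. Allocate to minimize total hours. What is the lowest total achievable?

Minimum total: 77 hours

Optimal: Golf crew→Harbor site (19 hours), Delta crew→Central site (13 hours), Alpha crew→West site (20 hours), Sierra crew→North site (14 hours), Hotel crew→Ridge site (11 hours) — total 19+13+20+14+11 = 77 hours.
Min-entry greedy (repeatedly take the single cheapest remaining cell) gives 79 hours, worse by 2.
Swapping Hotel crew↔Sierra crew (Hotel crew→North site 25 hours, Sierra crew→Ridge site 33 hours) adds 33.
Checked against all permutations: 77 hours is optimal.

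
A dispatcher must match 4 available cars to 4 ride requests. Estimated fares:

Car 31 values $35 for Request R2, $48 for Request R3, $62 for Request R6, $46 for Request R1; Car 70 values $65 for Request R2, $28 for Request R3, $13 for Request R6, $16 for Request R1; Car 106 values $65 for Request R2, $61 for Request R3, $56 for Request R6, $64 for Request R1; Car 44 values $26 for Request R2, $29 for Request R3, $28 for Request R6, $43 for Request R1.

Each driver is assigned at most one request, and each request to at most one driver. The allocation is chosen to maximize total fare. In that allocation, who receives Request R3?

Optimal: Car 31→Request R6 ($62), Car 70→Request R2 ($65), Car 106→Request R3 ($61), Car 44→Request R1 ($43) — total 62+65+61+43 = $231.
Row-greedy (each driver in turn takes its best remaining request) gives $220, worse by 11.
Next-best assignment: Car 31→Request R6, Car 70→Request R2, Car 106→Request R1, Car 44→Request R3 = $220.
No other one-to-one assignment exceeds $231.
Car 106's own top request is Request R2 ($65), but forcing Car 106→Request R2 and reassigning the rest optimally gives only $198 — worse by 33.

Car 106 receives Request R3.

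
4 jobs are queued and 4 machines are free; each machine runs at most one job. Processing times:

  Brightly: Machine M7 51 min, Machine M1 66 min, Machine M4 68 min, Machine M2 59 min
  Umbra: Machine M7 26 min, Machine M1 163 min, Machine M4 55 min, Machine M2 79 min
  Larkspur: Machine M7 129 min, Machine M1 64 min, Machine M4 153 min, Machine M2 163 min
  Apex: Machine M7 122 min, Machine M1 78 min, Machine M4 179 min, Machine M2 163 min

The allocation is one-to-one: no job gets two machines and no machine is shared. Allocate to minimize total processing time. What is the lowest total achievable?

This is a one-to-one assignment (minimum-cost bipartite matching).
Optimal: Brightly→Machine M2 (59 min), Umbra→Machine M4 (55 min), Larkspur→Machine M1 (64 min), Apex→Machine M7 (122 min) — total 59+55+64+122 = 300 min.
Min-entry greedy (repeatedly take the single cheapest remaining cell) gives 328 min, worse by 28.
Swapping Brightly↔Apex (Brightly→Machine M7 51 min, Apex→Machine M2 163 min) adds 33.

Minimum total: 300 min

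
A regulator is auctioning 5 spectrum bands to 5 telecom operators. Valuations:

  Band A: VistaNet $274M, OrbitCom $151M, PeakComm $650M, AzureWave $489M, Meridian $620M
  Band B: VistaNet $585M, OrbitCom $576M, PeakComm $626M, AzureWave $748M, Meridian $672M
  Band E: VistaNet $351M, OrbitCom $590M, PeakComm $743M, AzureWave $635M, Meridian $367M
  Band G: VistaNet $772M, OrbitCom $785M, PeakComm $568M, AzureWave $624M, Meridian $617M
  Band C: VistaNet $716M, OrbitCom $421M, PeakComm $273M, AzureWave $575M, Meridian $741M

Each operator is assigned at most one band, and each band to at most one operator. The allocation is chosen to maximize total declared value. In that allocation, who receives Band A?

Optimal: VistaNet→Band C ($716M), OrbitCom→Band G ($785M), PeakComm→Band E ($743M), AzureWave→Band B ($748M), Meridian→Band A ($620M) — total 716+785+743+748+620 = $3612M.
Next-best assignment: VistaNet→Band G, OrbitCom→Band E, PeakComm→Band A, AzureWave→Band B, Meridian→Band C = $3501M.
Checked against all permutations: $3612M is optimal.
Meridian's own top band is Band C ($741M), but forcing Meridian→Band C and reassigning the rest optimally gives only $3501M — worse by 111.

Meridian receives Band A.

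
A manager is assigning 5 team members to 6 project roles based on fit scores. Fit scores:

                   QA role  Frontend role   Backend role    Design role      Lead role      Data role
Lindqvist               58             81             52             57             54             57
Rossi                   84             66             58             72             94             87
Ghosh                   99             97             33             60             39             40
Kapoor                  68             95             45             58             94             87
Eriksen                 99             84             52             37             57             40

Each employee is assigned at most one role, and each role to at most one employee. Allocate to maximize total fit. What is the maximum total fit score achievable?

This is the linear assignment problem.
Optimal: Lindqvist→Design role (57 pts), Rossi→Lead role (94 pts), Ghosh→Frontend role (97 pts), Kapoor→Data role (87 pts), Eriksen→QA role (99 pts) — total 57+94+97+87+99 = 434 pts.
Column-greedy (each role in turn goes to its best remaining employee) gives 366 pts, worse by 68.
No other one-to-one assignment exceeds 434 pts.

Max total: 434 pts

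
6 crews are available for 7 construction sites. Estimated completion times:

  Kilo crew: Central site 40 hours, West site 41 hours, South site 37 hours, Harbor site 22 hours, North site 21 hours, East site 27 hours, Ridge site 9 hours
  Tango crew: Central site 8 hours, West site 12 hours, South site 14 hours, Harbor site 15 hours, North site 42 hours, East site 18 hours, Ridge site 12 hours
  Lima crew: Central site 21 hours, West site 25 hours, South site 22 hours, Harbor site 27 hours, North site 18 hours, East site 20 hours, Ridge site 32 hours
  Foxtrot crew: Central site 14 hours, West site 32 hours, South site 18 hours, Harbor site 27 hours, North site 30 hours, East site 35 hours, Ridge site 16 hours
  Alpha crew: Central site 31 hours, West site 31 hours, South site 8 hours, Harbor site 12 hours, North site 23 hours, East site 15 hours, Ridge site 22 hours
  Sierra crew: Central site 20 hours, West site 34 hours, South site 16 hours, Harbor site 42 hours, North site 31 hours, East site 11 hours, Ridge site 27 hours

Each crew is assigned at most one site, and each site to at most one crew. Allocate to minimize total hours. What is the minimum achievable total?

This is a one-to-one assignment (minimum-cost bipartite matching).
Optimal: Kilo crew→Ridge site (9 hours), Tango crew→West site (12 hours), Lima crew→North site (18 hours), Foxtrot crew→Central site (14 hours), Alpha crew→South site (8 hours), Sierra crew→East site (11 hours) — total 9+12+18+14+8+11 = 72 hours.
Row-greedy (each crew in turn takes its cheapest remaining site) gives 76 hours, worse by 4.
Swapping Sierra crew↔Tango crew (Sierra crew→West site 34 hours, Tango crew→East site 18 hours) adds 29.

Min total: 72 hours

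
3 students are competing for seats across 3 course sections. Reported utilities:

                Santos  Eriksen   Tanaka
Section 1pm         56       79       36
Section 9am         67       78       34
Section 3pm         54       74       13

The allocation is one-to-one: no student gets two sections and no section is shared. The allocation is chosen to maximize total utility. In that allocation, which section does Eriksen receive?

This is the linear assignment problem.
Optimal: Santos→Section 9am (67 points), Eriksen→Section 3pm (74 points), Tanaka→Section 1pm (36 points) — total 67+74+36 = 177 points.
Column-greedy (each section in turn goes to its best remaining student) gives 159 points, worse by 18.
Every other assignment is strictly worse.
Eriksen's own top section is Section 1pm (79 points), but forcing Eriksen→Section 1pm and reassigning the rest optimally gives only 167 points — worse by 10.

Eriksen receives Section 3pm.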